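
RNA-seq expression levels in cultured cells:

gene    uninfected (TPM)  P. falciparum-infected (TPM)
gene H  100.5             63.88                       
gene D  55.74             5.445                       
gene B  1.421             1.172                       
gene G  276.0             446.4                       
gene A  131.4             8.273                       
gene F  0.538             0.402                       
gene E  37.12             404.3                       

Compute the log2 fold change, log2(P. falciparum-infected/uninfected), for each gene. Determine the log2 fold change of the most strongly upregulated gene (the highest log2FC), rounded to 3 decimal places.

log2(63.88/100.5) = -0.654  (gene H)
log2(5.445/55.74) = -3.356  (gene D)
log2(1.172/1.421) = -0.278  (gene B)
log2(446.4/276.0) = 0.694  (gene G)
log2(8.273/131.4) = -3.989  (gene A)
log2(0.402/0.538) = -0.420  (gene F)
log2(404.3/37.12) = 3.445  (gene E)
gene E is most strongly upregulated.

3.445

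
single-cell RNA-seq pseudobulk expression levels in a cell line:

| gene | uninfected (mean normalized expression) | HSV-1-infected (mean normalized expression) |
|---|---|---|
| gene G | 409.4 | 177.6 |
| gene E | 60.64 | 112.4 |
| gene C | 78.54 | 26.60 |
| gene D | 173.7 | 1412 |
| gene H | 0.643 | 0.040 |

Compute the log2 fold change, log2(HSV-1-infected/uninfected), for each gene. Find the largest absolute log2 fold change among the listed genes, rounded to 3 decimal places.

4.007

log2(177.6/409.4) = -1.205  (gene G)
log2(112.4/60.64) = 0.890  (gene E)
log2(26.60/78.54) = -1.562  (gene C)
log2(1412/173.7) = 3.023  (gene D)
log2(0.040/0.643) = -4.007  (gene H)
The largest magnitude belongs to gene H.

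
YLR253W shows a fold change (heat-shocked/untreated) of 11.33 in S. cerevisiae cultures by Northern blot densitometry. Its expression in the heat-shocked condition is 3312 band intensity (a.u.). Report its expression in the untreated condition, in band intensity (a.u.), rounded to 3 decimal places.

untreated expression = 3312 / 11.33 = 292.321

292.321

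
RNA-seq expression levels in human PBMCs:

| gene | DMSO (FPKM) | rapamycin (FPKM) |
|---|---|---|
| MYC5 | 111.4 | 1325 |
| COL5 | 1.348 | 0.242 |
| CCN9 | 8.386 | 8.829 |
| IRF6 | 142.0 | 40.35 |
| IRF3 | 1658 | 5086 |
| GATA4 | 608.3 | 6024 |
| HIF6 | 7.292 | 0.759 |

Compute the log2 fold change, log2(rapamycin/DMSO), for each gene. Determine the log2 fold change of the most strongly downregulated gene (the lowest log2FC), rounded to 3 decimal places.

log2(1325/111.4) = 3.572  (MYC5)
log2(0.242/1.348) = -2.478  (COL5)
log2(8.829/8.386) = 0.074  (CCN9)
log2(40.35/142.0) = -1.815  (IRF6)
log2(5086/1658) = 1.617  (IRF3)
log2(6024/608.3) = 3.308  (GATA4)
log2(0.759/7.292) = -3.264  (HIF6)
HIF6 is most strongly downregulated.

-3.264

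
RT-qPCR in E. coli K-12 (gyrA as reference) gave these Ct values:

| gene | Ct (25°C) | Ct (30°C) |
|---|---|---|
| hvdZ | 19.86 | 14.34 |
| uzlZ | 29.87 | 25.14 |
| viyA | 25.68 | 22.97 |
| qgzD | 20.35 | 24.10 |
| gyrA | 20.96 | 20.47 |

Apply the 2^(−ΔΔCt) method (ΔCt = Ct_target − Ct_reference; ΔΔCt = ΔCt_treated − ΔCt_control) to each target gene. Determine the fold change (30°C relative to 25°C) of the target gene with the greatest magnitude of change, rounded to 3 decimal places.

32.672

hvdZ: ΔΔCt = (14.34−20.47) − (19.86−20.96) = -6.13 − (-1.10) = -5.03; fold change = 2^5.03 = 32.672
uzlZ: ΔΔCt = (25.14−20.47) − (29.87−20.96) = 4.67 − 8.91 = -4.24; fold change = 2^4.24 = 18.896
viyA: ΔΔCt = (22.97−20.47) − (25.68−20.96) = 2.50 − 4.72 = -2.22; fold change = 2^2.22 = 4.659
qgzD: ΔΔCt = (24.10−20.47) − (20.35−20.96) = 3.63 − (-0.61) = 4.24; fold change = 2^-4.24 = 0.053
hvdZ has the largest |ΔΔCt| = 5.03.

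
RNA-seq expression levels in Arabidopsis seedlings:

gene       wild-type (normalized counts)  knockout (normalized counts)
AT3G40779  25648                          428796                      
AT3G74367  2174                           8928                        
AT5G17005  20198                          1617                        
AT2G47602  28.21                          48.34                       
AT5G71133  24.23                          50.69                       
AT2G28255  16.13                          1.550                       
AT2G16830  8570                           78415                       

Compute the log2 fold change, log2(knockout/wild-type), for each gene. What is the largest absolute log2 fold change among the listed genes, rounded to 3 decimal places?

4.063

log2(428796/25648) = 4.063  (AT3G40779)
log2(8928/2174) = 2.038  (AT3G74367)
log2(1617/20198) = -3.643  (AT5G17005)
log2(48.34/28.21) = 0.777  (AT2G47602)
log2(50.69/24.23) = 1.065  (AT5G71133)
log2(1.550/16.13) = -3.379  (AT2G28255)
log2(78415/8570) = 3.194  (AT2G16830)
The largest magnitude belongs to AT3G40779.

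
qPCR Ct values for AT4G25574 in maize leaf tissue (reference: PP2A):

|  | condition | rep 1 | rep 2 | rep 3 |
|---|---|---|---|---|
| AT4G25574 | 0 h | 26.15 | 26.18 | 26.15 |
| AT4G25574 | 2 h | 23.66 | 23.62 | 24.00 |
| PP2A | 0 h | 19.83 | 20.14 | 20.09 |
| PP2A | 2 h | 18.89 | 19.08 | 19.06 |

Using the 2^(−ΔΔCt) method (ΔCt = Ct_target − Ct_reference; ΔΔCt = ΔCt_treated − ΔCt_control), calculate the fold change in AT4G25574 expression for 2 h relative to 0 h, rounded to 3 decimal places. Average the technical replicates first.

2.621

Mean Ct: AT4G25574 0 h 26.160; AT4G25574 2 h 23.760; PP2A 0 h 20.020; PP2A 2 h 19.010
ΔCt(0 h) = 26.160 − 20.020 = 6.140
ΔCt(2 h) = 23.760 − 19.010 = 4.750
ΔΔCt = 4.750 − 6.140 = -1.390
Fold change = 2^(−(-1.390)) = 2^1.390 = 2.6208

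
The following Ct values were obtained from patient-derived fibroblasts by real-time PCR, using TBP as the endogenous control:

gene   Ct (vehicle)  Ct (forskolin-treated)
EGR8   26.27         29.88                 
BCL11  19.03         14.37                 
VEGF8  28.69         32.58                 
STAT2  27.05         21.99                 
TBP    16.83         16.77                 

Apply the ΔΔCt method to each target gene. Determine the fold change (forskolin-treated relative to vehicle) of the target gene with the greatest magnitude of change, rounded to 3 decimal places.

32.000

EGR8: ΔΔCt = (29.88−16.77) − (26.27−16.83) = 13.11 − 9.44 = 3.67; fold change = 2^-3.67 = 0.079
BCL11: ΔΔCt = (14.37−16.77) − (19.03−16.83) = -2.40 − 2.20 = -4.60; fold change = 2^4.60 = 24.251
VEGF8: ΔΔCt = (32.58−16.77) − (28.69−16.83) = 15.81 − 11.86 = 3.95; fold change = 2^-3.95 = 0.065
STAT2: ΔΔCt = (21.99−16.77) − (27.05−16.83) = 5.22 − 10.22 = -5.00; fold change = 2^5.00 = 32.000
STAT2 has the largest |ΔΔCt| = 5.00.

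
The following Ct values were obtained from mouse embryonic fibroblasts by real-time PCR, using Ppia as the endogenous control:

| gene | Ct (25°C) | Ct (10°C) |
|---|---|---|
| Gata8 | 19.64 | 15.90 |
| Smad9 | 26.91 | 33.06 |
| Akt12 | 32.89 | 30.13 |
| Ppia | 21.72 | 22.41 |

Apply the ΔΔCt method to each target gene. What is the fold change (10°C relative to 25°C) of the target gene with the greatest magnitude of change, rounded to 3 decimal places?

0.023

Gata8: ΔΔCt = (15.90−22.41) − (19.64−21.72) = -6.51 − (-2.08) = -4.43; fold change = 2^4.43 = 21.556
Smad9: ΔΔCt = (33.06−22.41) − (26.91−21.72) = 10.65 − 5.19 = 5.46; fold change = 2^-5.46 = 0.023
Akt12: ΔΔCt = (30.13−22.41) − (32.89−21.72) = 7.72 − 11.17 = -3.45; fold change = 2^3.45 = 10.928
Smad9 has the largest |ΔΔCt| = 5.46.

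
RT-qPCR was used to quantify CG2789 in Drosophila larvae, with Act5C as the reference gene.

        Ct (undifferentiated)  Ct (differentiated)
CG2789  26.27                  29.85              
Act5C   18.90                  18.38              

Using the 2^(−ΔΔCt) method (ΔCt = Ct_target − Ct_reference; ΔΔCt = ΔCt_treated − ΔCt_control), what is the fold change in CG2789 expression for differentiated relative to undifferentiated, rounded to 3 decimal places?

0.058

ΔCt(undifferentiated) = 26.270 − 18.900 = 7.370
ΔCt(differentiated) = 29.850 − 18.380 = 11.470
ΔΔCt = 11.470 − 7.370 = 4.100
Fold change = 2^(−4.100) = 0.0583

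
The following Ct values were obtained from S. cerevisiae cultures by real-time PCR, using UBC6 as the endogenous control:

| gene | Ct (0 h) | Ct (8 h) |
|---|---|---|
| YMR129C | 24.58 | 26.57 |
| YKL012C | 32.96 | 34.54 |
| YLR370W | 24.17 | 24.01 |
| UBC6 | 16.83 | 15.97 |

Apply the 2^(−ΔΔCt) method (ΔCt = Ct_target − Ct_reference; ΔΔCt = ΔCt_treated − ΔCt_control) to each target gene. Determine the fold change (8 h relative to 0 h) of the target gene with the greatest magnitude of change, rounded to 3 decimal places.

0.139

YMR129C: ΔΔCt = (26.57−15.97) − (24.58−16.83) = 10.60 − 7.75 = 2.85; fold change = 2^-2.85 = 0.139
YKL012C: ΔΔCt = (34.54−15.97) − (32.96−16.83) = 18.57 − 16.13 = 2.44; fold change = 2^-2.44 = 0.184
YLR370W: ΔΔCt = (24.01−15.97) − (24.17−16.83) = 8.04 − 7.34 = 0.70; fold change = 2^-0.70 = 0.616
YMR129C has the largest |ΔΔCt| = 2.85.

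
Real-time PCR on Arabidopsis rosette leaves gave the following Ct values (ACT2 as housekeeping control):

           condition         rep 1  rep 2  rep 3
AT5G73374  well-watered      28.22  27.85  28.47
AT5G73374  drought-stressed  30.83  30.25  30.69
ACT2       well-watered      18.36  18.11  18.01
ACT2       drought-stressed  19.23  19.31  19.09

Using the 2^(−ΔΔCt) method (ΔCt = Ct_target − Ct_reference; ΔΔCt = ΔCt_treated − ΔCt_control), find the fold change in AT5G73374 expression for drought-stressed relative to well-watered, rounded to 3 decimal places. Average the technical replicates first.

0.390

Mean Ct: AT5G73374 well-watered 28.180; AT5G73374 drought-stressed 30.590; ACT2 well-watered 18.160; ACT2 drought-stressed 19.210
ΔCt(well-watered) = 28.180 − 18.160 = 10.020
ΔCt(drought-stressed) = 30.590 − 19.210 = 11.380
ΔΔCt = 11.380 − 10.020 = 1.360
Fold change = 2^(−1.360) = 0.3896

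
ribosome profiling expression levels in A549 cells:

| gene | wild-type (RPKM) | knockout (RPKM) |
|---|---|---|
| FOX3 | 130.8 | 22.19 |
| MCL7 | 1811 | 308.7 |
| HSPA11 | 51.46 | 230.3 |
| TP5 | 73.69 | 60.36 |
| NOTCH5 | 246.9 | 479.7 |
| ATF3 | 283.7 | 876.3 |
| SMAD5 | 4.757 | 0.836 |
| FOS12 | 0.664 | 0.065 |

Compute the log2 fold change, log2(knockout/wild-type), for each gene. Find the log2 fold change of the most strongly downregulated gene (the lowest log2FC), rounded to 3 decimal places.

-3.353

log2(22.19/130.8) = -2.559  (FOX3)
log2(308.7/1811) = -2.553  (MCL7)
log2(230.3/51.46) = 2.162  (HSPA11)
log2(60.36/73.69) = -0.288  (TP5)
log2(479.7/246.9) = 0.958  (NOTCH5)
log2(876.3/283.7) = 1.627  (ATF3)
log2(0.836/4.757) = -2.508  (SMAD5)
log2(0.065/0.664) = -3.353  (FOS12)
FOS12 is most strongly downregulated.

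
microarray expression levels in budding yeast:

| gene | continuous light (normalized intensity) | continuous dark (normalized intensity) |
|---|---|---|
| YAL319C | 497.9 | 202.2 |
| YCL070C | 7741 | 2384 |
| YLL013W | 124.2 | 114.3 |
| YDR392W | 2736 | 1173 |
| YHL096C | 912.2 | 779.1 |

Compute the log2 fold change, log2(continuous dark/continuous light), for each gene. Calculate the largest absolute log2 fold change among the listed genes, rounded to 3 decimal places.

log2(202.2/497.9) = -1.300  (YAL319C)
log2(2384/7741) = -1.699  (YCL070C)
log2(114.3/124.2) = -0.120  (YLL013W)
log2(1173/2736) = -1.222  (YDR392W)
log2(779.1/912.2) = -0.228  (YHL096C)
The largest magnitude belongs to YCL070C.

1.699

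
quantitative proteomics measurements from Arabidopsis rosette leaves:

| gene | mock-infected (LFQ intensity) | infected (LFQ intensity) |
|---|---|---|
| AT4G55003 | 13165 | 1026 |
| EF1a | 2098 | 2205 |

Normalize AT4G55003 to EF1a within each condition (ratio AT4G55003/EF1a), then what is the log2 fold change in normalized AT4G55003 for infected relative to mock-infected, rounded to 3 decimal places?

-3.753

AT4G55003/EF1a (mock-infected) = 13165 / 2098 = 6.275
AT4G55003/EF1a (infected) = 1026 / 2205 = 0.46531
Fold change = 0.46531 / 6.275 = 0.0742
log2(0.0742) = -3.7534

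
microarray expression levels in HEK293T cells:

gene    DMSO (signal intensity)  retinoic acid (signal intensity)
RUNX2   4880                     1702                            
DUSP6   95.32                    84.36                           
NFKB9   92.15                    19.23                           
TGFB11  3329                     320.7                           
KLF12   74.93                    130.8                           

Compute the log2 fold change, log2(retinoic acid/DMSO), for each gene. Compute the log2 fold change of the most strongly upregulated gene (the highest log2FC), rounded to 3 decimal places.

log2(1702/4880) = -1.520  (RUNX2)
log2(84.36/95.32) = -0.176  (DUSP6)
log2(19.23/92.15) = -2.261  (NFKB9)
log2(320.7/3329) = -3.376  (TGFB11)
log2(130.8/74.93) = 0.804  (KLF12)
KLF12 is most strongly upregulated.

0.804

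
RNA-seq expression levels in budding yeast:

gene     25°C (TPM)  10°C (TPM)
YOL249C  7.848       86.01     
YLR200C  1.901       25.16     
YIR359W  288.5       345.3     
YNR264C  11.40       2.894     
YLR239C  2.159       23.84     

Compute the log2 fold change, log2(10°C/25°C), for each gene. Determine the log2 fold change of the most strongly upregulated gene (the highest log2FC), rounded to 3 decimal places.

log2(86.01/7.848) = 3.454  (YOL249C)
log2(25.16/1.901) = 3.726  (YLR200C)
log2(345.3/288.5) = 0.259  (YIR359W)
log2(2.894/11.40) = -1.978  (YNR264C)
log2(23.84/2.159) = 3.465  (YLR239C)
YLR200C is most strongly upregulated.

3.726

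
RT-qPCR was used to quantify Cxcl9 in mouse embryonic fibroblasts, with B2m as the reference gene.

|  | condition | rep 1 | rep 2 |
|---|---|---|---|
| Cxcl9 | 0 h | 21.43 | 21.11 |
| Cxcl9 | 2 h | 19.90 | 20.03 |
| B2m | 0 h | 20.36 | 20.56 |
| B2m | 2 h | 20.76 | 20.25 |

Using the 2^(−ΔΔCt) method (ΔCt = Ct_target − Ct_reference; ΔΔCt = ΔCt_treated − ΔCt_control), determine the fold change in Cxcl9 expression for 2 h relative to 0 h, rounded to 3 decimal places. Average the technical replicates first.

2.549

Mean Ct: Cxcl9 0 h 21.270; Cxcl9 2 h 19.965; B2m 0 h 20.460; B2m 2 h 20.505
ΔCt(0 h) = 21.270 − 20.460 = 0.810
ΔCt(2 h) = 19.965 − 20.505 = -0.540
ΔΔCt = -0.540 − 0.810 = -1.350
Fold change = 2^(−(-1.350)) = 2^1.350 = 2.5491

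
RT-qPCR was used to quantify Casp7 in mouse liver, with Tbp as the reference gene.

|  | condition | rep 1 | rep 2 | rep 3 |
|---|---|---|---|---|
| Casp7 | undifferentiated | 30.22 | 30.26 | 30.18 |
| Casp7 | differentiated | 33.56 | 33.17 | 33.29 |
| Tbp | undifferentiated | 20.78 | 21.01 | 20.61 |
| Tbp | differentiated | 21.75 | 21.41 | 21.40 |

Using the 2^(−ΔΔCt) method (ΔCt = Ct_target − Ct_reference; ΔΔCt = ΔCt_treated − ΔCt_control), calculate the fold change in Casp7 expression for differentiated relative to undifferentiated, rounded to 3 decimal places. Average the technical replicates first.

Mean Ct: Casp7 undifferentiated 30.220; Casp7 differentiated 33.340; Tbp undifferentiated 20.800; Tbp differentiated 21.520
ΔCt(undifferentiated) = 30.220 − 20.800 = 9.420
ΔCt(differentiated) = 33.340 − 21.520 = 11.820
ΔΔCt = 11.820 − 9.420 = 2.400
Fold change = 2^(−2.400) = 0.1895

0.189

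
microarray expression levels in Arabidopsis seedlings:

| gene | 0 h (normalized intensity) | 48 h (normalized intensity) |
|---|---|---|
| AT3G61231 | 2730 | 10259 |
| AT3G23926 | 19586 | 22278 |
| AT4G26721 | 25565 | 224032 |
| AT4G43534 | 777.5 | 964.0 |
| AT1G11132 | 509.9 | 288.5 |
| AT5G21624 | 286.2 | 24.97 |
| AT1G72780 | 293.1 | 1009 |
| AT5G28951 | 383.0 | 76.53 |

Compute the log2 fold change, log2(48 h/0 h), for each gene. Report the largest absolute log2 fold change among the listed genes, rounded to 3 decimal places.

3.519

log2(10259/2730) = 1.910  (AT3G61231)
log2(22278/19586) = 0.186  (AT3G23926)
log2(224032/25565) = 3.131  (AT4G26721)
log2(964.0/777.5) = 0.310  (AT4G43534)
log2(288.5/509.9) = -0.822  (AT1G11132)
log2(24.97/286.2) = -3.519  (AT5G21624)
log2(1009/293.1) = 1.783  (AT1G72780)
log2(76.53/383.0) = -2.323  (AT5G28951)
The largest magnitude belongs to AT5G21624.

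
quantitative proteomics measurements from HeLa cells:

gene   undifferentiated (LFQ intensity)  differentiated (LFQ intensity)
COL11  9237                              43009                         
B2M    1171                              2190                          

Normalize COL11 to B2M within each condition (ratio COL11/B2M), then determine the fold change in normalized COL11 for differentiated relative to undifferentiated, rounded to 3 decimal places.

COL11/B2M (undifferentiated) = 9237 / 1171 = 7.8881
COL11/B2M (differentiated) = 43009 / 2190 = 19.639
Fold change = 19.639 / 7.8881 = 2.4897

2.490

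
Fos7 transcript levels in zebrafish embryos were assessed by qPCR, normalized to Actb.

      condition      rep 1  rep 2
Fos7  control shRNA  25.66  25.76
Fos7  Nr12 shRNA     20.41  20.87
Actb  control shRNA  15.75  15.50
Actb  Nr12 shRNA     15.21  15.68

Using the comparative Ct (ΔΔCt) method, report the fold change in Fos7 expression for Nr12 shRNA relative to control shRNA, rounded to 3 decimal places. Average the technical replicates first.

29.651

Mean Ct: Fos7 control shRNA 25.710; Fos7 Nr12 shRNA 20.640; Actb control shRNA 15.625; Actb Nr12 shRNA 15.445
ΔCt(control shRNA) = 25.710 − 15.625 = 10.085
ΔCt(Nr12 shRNA) = 20.640 − 15.445 = 5.195
ΔΔCt = 5.195 − 10.085 = -4.890
Fold change = 2^(−(-4.890)) = 2^4.890 = 29.6508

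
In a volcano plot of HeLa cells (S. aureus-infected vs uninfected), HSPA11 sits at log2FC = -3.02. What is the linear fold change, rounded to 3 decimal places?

0.123

Fold change = 2^(-3.02) = 0.1233
That is, HSPA11 drops to 12.3% of the uninfected level.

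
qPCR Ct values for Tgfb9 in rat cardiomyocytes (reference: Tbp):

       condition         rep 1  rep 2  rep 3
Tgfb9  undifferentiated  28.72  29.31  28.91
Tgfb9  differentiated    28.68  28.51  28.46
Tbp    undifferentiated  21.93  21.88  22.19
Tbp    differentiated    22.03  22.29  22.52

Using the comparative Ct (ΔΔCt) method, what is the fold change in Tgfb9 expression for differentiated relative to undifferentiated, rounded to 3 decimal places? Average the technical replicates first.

Mean Ct: Tgfb9 undifferentiated 28.980; Tgfb9 differentiated 28.550; Tbp undifferentiated 22.000; Tbp differentiated 22.280
ΔCt(undifferentiated) = 28.980 − 22.000 = 6.980
ΔCt(differentiated) = 28.550 − 22.280 = 6.270
ΔΔCt = 6.270 − 6.980 = -0.710
Fold change = 2^(−(-0.710)) = 2^0.710 = 1.6358

1.636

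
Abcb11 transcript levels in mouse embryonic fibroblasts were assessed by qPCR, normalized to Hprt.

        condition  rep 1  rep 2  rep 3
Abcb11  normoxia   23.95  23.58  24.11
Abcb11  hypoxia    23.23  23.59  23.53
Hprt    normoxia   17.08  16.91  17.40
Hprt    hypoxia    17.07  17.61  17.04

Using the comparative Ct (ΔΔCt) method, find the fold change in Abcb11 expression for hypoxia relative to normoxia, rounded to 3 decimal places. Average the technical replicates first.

Mean Ct: Abcb11 normoxia 23.880; Abcb11 hypoxia 23.450; Hprt normoxia 17.130; Hprt hypoxia 17.240
ΔCt(normoxia) = 23.880 − 17.130 = 6.750
ΔCt(hypoxia) = 23.450 − 17.240 = 6.210
ΔΔCt = 6.210 − 6.750 = -0.540
Fold change = 2^(−(-0.540)) = 2^0.540 = 1.4540

1.454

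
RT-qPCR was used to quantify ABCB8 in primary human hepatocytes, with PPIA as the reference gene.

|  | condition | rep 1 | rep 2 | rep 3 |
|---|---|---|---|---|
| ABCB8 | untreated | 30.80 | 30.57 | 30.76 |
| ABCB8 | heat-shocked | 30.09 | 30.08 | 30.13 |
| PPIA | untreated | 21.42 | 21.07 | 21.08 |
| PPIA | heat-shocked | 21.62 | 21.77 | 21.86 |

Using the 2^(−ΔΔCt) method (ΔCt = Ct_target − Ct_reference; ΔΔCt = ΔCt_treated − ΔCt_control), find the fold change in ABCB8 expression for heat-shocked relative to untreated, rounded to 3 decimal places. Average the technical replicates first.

2.250

Mean Ct: ABCB8 untreated 30.710; ABCB8 heat-shocked 30.100; PPIA untreated 21.190; PPIA heat-shocked 21.750
ΔCt(untreated) = 30.710 − 21.190 = 9.520
ΔCt(heat-shocked) = 30.100 − 21.750 = 8.350
ΔΔCt = 8.350 − 9.520 = -1.170
Fold change = 2^(−(-1.170)) = 2^1.170 = 2.2501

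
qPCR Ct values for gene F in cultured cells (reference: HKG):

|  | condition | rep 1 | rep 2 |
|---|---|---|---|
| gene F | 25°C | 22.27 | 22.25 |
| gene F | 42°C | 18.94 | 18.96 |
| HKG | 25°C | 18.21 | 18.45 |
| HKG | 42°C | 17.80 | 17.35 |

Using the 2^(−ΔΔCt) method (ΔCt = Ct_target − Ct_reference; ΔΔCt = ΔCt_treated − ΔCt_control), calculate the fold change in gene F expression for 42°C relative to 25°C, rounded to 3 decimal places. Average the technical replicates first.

5.877

Mean Ct: gene F 25°C 22.260; gene F 42°C 18.950; HKG 25°C 18.330; HKG 42°C 17.575
ΔCt(25°C) = 22.260 − 18.330 = 3.930
ΔCt(42°C) = 18.950 − 17.575 = 1.375
ΔΔCt = 1.375 − 3.930 = -2.555
Fold change = 2^(−(-2.555)) = 2^2.555 = 5.8767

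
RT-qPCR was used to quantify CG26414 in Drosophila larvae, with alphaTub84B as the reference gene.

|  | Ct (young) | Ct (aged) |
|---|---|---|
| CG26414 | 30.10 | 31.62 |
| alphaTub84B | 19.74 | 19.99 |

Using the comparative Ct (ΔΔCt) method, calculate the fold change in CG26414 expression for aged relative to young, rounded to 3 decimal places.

ΔCt(young) = 30.100 − 19.740 = 10.360
ΔCt(aged) = 31.620 − 19.990 = 11.630
ΔΔCt = 11.630 − 10.360 = 1.270
Fold change = 2^(−1.270) = 0.4147

0.415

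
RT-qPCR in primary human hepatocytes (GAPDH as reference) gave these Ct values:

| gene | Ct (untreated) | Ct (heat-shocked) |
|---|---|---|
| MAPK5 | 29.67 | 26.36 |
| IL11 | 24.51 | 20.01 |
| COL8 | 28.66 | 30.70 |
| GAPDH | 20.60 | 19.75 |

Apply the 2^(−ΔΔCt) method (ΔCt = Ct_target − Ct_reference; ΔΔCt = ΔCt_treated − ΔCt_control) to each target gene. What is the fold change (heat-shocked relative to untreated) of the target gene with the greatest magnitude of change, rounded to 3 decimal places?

12.553

MAPK5: ΔΔCt = (26.36−19.75) − (29.67−20.60) = 6.61 − 9.07 = -2.46; fold change = 2^2.46 = 5.502
IL11: ΔΔCt = (20.01−19.75) − (24.51−20.60) = 0.26 − 3.91 = -3.65; fold change = 2^3.65 = 12.553
COL8: ΔΔCt = (30.70−19.75) − (28.66−20.60) = 10.95 − 8.06 = 2.89; fold change = 2^-2.89 = 0.135
IL11 has the largest |ΔΔCt| = 3.65.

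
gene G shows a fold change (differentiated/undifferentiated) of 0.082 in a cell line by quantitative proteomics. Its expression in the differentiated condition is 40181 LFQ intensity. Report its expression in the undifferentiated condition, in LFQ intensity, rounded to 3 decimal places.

490012.195

undifferentiated expression = 40181 / 0.082 = 490012.195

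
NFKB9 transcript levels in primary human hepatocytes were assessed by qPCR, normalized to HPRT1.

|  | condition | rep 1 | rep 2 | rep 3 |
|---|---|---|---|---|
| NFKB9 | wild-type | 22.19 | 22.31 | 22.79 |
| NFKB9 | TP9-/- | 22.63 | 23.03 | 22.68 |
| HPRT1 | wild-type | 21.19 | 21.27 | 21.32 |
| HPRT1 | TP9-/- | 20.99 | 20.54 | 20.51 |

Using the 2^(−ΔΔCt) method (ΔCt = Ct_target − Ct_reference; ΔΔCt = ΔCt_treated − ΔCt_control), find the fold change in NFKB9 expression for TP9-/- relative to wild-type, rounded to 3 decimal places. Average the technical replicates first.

Mean Ct: NFKB9 wild-type 22.430; NFKB9 TP9-/- 22.780; HPRT1 wild-type 21.260; HPRT1 TP9-/- 20.680
ΔCt(wild-type) = 22.430 − 21.260 = 1.170
ΔCt(TP9-/-) = 22.780 − 20.680 = 2.100
ΔΔCt = 2.100 − 1.170 = 0.930
Fold change = 2^(−0.930) = 0.5249

0.525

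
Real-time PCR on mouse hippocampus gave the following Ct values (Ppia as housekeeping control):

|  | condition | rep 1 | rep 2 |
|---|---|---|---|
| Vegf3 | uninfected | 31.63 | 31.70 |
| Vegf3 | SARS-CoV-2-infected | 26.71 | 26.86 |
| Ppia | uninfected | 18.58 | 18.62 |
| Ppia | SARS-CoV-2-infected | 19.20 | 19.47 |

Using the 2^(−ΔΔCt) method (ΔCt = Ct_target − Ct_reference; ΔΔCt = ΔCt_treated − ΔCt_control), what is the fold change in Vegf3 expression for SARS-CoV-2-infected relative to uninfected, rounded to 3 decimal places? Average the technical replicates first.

49.010

Mean Ct: Vegf3 uninfected 31.665; Vegf3 SARS-CoV-2-infected 26.785; Ppia uninfected 18.600; Ppia SARS-CoV-2-infected 19.335
ΔCt(uninfected) = 31.665 − 18.600 = 13.065
ΔCt(SARS-CoV-2-infected) = 26.785 − 19.335 = 7.450
ΔΔCt = 7.450 − 13.065 = -5.615
Fold change = 2^(−(-5.615)) = 2^5.615 = 49.0099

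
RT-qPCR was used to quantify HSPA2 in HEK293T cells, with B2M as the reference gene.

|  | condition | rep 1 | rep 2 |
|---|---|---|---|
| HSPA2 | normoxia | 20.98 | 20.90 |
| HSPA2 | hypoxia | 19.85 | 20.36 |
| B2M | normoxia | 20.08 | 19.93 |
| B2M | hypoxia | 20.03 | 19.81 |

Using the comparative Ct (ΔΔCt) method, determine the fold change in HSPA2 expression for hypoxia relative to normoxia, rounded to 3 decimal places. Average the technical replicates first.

1.682

Mean Ct: HSPA2 normoxia 20.940; HSPA2 hypoxia 20.105; B2M normoxia 20.005; B2M hypoxia 19.920
ΔCt(normoxia) = 20.940 − 20.005 = 0.935
ΔCt(hypoxia) = 20.105 − 19.920 = 0.185
ΔΔCt = 0.185 − 0.935 = -0.750
Fold change = 2^(−(-0.750)) = 2^0.750 = 1.6818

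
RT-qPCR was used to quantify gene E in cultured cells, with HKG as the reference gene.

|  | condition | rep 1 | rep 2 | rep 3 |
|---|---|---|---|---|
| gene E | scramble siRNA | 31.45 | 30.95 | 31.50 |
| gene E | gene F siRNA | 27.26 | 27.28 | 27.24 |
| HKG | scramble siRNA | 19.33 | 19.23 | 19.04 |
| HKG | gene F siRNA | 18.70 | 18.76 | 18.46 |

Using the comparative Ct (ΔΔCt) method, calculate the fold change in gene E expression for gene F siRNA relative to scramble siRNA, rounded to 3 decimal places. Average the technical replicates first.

11.158

Mean Ct: gene E scramble siRNA 31.300; gene E gene F siRNA 27.260; HKG scramble siRNA 19.200; HKG gene F siRNA 18.640
ΔCt(scramble siRNA) = 31.300 − 19.200 = 12.100
ΔCt(gene F siRNA) = 27.260 − 18.640 = 8.620
ΔΔCt = 8.620 − 12.100 = -3.480
Fold change = 2^(−(-3.480)) = 2^3.480 = 11.1579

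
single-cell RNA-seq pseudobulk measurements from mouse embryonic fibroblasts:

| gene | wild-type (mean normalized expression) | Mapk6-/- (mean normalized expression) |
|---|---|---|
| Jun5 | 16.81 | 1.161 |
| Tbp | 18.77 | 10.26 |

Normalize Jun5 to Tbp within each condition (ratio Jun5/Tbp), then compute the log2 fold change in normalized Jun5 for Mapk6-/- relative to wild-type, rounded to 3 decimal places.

-2.984

Jun5/Tbp (wild-type) = 16.81 / 18.77 = 0.89558
Jun5/Tbp (Mapk6-/-) = 1.161 / 10.26 = 0.11316
Fold change = 0.11316 / 0.89558 = 0.1264
log2(0.1264) = -2.9845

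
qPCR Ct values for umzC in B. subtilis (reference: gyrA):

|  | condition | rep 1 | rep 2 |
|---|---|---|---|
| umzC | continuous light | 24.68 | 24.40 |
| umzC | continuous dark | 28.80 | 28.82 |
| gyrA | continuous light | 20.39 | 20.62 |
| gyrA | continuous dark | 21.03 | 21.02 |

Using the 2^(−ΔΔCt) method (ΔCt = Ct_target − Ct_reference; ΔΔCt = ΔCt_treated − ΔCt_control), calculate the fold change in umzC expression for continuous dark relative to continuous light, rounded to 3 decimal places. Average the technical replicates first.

Mean Ct: umzC continuous light 24.540; umzC continuous dark 28.810; gyrA continuous light 20.505; gyrA continuous dark 21.025
ΔCt(continuous light) = 24.540 − 20.505 = 4.035
ΔCt(continuous dark) = 28.810 − 21.025 = 7.785
ΔΔCt = 7.785 − 4.035 = 3.750
Fold change = 2^(−3.750) = 0.0743

0.074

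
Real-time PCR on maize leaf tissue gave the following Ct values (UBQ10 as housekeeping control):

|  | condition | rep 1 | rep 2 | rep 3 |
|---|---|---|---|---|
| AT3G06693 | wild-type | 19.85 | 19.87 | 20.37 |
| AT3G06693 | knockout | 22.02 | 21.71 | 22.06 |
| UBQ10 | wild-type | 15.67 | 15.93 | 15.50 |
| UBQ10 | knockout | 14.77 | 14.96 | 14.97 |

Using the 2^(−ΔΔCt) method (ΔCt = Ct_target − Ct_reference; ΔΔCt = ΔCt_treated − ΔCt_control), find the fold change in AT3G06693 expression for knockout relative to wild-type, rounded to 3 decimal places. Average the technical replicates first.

Mean Ct: AT3G06693 wild-type 20.030; AT3G06693 knockout 21.930; UBQ10 wild-type 15.700; UBQ10 knockout 14.900
ΔCt(wild-type) = 20.030 − 15.700 = 4.330
ΔCt(knockout) = 21.930 − 14.900 = 7.030
ΔΔCt = 7.030 − 4.330 = 2.700
Fold change = 2^(−2.700) = 0.1539

0.154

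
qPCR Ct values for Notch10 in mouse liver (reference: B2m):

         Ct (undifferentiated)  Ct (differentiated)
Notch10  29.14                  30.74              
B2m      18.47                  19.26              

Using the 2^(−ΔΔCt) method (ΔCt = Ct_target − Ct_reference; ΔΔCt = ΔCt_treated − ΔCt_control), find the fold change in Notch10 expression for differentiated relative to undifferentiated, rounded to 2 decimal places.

0.57

ΔCt(undifferentiated) = 29.140 − 18.470 = 10.670
ΔCt(differentiated) = 30.740 − 19.260 = 11.480
ΔΔCt = 11.480 − 10.670 = 0.810
Fold change = 2^(−0.810) = 0.570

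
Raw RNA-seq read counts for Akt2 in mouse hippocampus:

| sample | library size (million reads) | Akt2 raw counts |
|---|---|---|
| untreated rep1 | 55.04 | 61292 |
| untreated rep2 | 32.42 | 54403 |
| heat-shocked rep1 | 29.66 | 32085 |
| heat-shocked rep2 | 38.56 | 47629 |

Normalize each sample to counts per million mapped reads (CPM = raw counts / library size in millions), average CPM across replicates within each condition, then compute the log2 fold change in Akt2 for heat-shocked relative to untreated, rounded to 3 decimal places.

-0.269

CPM(untreated rep1) = 61292 / 55.04 = 1113.5901
CPM(untreated rep2) = 54403 / 32.42 = 1678.0691
CPM(heat-shocked rep1) = 32085 / 29.66 = 1081.7599
CPM(heat-shocked rep2) = 47629 / 38.56 = 1235.1919
mean CPM(untreated) = 1395.8296; mean CPM(heat-shocked) = 1158.4759
Fold change = 1158.4759 / 1395.8296 = 0.82996
log2(0.82996) = -0.2689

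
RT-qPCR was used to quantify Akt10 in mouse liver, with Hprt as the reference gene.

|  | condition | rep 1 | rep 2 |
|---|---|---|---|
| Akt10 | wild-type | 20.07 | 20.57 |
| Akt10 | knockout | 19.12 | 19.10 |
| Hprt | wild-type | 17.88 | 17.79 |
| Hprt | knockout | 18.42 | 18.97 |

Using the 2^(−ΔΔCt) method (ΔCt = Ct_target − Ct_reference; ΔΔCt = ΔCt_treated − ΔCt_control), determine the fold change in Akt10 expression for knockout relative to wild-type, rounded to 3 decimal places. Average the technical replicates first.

Mean Ct: Akt10 wild-type 20.320; Akt10 knockout 19.110; Hprt wild-type 17.835; Hprt knockout 18.695
ΔCt(wild-type) = 20.320 − 17.835 = 2.485
ΔCt(knockout) = 19.110 − 18.695 = 0.415
ΔΔCt = 0.415 − 2.485 = -2.070
Fold change = 2^(−(-2.070)) = 2^2.070 = 4.1989

4.199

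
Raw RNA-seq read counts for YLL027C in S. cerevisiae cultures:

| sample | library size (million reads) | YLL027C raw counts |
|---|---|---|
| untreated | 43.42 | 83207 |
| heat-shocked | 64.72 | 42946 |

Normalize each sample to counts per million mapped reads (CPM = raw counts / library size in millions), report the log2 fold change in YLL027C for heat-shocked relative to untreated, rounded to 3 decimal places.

-1.530

CPM(untreated) = 83207 / 43.42 = 1916.3289
CPM(heat-shocked) = 42946 / 64.72 = 663.5661
Fold change = 663.5661 / 1916.3289 = 0.34627
log2(0.34627) = -1.5300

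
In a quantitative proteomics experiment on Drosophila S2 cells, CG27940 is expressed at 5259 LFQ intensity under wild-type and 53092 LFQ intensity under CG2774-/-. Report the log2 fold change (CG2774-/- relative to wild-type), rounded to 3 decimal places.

3.336

Fold change = 53092 / 5259 = 10.0955
log2(10.0955) = 3.3356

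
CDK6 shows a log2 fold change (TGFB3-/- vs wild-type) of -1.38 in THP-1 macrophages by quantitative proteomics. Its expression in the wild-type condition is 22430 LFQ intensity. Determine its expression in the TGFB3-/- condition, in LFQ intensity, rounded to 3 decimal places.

8618.028

Fold change = 2^(-1.38) = 0.3842
TGFB3-/- expression = 22430 × 0.3842 = 8618.028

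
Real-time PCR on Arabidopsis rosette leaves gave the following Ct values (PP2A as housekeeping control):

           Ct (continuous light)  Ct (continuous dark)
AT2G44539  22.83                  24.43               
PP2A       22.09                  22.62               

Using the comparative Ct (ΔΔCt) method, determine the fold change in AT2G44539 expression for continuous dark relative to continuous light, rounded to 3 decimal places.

0.476

ΔCt(continuous light) = 22.830 − 22.090 = 0.740
ΔCt(continuous dark) = 24.430 − 22.620 = 1.810
ΔΔCt = 1.810 − 0.740 = 1.070
Fold change = 2^(−1.070) = 0.4763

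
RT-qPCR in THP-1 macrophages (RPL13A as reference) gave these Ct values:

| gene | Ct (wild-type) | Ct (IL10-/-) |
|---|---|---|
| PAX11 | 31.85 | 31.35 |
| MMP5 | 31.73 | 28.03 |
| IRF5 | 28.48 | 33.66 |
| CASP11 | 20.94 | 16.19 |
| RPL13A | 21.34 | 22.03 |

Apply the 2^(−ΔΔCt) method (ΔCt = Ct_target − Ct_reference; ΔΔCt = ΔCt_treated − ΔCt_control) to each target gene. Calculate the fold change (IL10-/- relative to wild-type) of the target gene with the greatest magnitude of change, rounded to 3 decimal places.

PAX11: ΔΔCt = (31.35−22.03) − (31.85−21.34) = 9.32 − 10.51 = -1.19; fold change = 2^1.19 = 2.282
MMP5: ΔΔCt = (28.03−22.03) − (31.73−21.34) = 6.00 − 10.39 = -4.39; fold change = 2^4.39 = 20.966
IRF5: ΔΔCt = (33.66−22.03) − (28.48−21.34) = 11.63 − 7.14 = 4.49; fold change = 2^-4.49 = 0.045
CASP11: ΔΔCt = (16.19−22.03) − (20.94−21.34) = -5.84 − (-0.40) = -5.44; fold change = 2^5.44 = 43.411
CASP11 has the largest |ΔΔCt| = 5.44.

43.411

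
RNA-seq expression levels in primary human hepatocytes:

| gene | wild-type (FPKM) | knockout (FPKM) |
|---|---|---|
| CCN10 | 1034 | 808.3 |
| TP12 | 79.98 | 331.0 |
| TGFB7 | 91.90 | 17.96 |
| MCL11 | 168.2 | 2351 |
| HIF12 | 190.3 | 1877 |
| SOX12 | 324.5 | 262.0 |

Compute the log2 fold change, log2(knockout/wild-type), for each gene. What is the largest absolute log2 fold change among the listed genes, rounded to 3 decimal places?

3.805

log2(808.3/1034) = -0.355  (CCN10)
log2(331.0/79.98) = 2.049  (TP12)
log2(17.96/91.90) = -2.355  (TGFB7)
log2(2351/168.2) = 3.805  (MCL11)
log2(1877/190.3) = 3.302  (HIF12)
log2(262.0/324.5) = -0.309  (SOX12)
The largest magnitude belongs to MCL11.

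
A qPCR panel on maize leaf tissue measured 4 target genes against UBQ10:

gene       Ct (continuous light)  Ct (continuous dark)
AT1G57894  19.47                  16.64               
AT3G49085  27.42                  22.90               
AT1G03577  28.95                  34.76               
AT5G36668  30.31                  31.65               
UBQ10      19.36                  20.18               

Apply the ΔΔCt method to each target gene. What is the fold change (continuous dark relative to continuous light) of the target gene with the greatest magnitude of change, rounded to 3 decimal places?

AT1G57894: ΔΔCt = (16.64−20.18) − (19.47−19.36) = -3.54 − 0.11 = -3.65; fold change = 2^3.65 = 12.553
AT3G49085: ΔΔCt = (22.90−20.18) − (27.42−19.36) = 2.72 − 8.06 = -5.34; fold change = 2^5.34 = 40.504
AT1G03577: ΔΔCt = (34.76−20.18) − (28.95−19.36) = 14.58 − 9.59 = 4.99; fold change = 2^-4.99 = 0.031
AT5G36668: ΔΔCt = (31.65−20.18) − (30.31−19.36) = 11.47 − 10.95 = 0.52; fold change = 2^-0.52 = 0.697
AT3G49085 has the largest |ΔΔCt| = 5.34.

40.504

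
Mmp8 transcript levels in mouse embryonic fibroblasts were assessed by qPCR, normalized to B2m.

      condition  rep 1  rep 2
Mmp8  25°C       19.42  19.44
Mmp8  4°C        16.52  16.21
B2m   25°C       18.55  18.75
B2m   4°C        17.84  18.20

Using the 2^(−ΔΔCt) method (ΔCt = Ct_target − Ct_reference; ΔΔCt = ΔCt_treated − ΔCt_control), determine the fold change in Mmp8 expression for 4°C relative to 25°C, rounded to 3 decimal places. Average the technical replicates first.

Mean Ct: Mmp8 25°C 19.430; Mmp8 4°C 16.365; B2m 25°C 18.650; B2m 4°C 18.020
ΔCt(25°C) = 19.430 − 18.650 = 0.780
ΔCt(4°C) = 16.365 − 18.020 = -1.655
ΔΔCt = -1.655 − 0.780 = -2.435
Fold change = 2^(−(-2.435)) = 2^2.435 = 5.4076

5.408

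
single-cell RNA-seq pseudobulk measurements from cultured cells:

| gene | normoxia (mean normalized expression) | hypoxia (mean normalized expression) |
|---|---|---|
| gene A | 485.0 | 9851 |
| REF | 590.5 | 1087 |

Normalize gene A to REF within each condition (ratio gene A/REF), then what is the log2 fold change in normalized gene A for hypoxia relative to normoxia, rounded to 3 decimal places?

3.464

gene A/REF (normoxia) = 485.0 / 590.5 = 0.82134
gene A/REF (hypoxia) = 9851 / 1087 = 9.0626
Fold change = 9.0626 / 0.82134 = 11.0339
log2(11.0339) = 3.4639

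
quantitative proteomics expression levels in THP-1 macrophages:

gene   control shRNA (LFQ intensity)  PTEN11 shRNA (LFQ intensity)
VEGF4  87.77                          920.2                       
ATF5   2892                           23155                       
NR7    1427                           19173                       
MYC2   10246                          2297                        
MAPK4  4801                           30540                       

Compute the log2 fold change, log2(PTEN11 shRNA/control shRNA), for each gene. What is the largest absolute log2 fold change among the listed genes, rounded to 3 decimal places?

3.748

log2(920.2/87.77) = 3.390  (VEGF4)
log2(23155/2892) = 3.001  (ATF5)
log2(19173/1427) = 3.748  (NR7)
log2(2297/10246) = -2.157  (MYC2)
log2(30540/4801) = 2.669  (MAPK4)
The largest magnitude belongs to NR7.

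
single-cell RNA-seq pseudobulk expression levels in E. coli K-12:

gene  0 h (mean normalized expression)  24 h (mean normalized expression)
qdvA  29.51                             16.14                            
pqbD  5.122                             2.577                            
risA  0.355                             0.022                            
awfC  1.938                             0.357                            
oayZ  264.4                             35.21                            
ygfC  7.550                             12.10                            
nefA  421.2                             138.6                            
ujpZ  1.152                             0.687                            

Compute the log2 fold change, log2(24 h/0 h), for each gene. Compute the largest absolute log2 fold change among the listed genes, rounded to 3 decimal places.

log2(16.14/29.51) = -0.871  (qdvA)
log2(2.577/5.122) = -0.991  (pqbD)
log2(0.022/0.355) = -4.012  (risA)
log2(0.357/1.938) = -2.441  (awfC)
log2(35.21/264.4) = -2.909  (oayZ)
log2(12.10/7.550) = 0.680  (ygfC)
log2(138.6/421.2) = -1.604  (nefA)
log2(0.687/1.152) = -0.746  (ujpZ)
The largest magnitude belongs to risA.

4.012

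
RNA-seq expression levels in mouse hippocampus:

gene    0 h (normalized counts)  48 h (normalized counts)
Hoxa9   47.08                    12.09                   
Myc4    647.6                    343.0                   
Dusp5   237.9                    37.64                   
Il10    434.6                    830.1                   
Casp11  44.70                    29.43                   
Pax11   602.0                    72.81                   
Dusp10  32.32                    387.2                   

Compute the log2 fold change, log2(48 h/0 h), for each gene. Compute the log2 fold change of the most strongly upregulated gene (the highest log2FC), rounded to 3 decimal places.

log2(12.09/47.08) = -1.961  (Hoxa9)
log2(343.0/647.6) = -0.917  (Myc4)
log2(37.64/237.9) = -2.660  (Dusp5)
log2(830.1/434.6) = 0.934  (Il10)
log2(29.43/44.70) = -0.603  (Casp11)
log2(72.81/602.0) = -3.048  (Pax11)
log2(387.2/32.32) = 3.583  (Dusp10)
Dusp10 is most strongly upregulated.

3.583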